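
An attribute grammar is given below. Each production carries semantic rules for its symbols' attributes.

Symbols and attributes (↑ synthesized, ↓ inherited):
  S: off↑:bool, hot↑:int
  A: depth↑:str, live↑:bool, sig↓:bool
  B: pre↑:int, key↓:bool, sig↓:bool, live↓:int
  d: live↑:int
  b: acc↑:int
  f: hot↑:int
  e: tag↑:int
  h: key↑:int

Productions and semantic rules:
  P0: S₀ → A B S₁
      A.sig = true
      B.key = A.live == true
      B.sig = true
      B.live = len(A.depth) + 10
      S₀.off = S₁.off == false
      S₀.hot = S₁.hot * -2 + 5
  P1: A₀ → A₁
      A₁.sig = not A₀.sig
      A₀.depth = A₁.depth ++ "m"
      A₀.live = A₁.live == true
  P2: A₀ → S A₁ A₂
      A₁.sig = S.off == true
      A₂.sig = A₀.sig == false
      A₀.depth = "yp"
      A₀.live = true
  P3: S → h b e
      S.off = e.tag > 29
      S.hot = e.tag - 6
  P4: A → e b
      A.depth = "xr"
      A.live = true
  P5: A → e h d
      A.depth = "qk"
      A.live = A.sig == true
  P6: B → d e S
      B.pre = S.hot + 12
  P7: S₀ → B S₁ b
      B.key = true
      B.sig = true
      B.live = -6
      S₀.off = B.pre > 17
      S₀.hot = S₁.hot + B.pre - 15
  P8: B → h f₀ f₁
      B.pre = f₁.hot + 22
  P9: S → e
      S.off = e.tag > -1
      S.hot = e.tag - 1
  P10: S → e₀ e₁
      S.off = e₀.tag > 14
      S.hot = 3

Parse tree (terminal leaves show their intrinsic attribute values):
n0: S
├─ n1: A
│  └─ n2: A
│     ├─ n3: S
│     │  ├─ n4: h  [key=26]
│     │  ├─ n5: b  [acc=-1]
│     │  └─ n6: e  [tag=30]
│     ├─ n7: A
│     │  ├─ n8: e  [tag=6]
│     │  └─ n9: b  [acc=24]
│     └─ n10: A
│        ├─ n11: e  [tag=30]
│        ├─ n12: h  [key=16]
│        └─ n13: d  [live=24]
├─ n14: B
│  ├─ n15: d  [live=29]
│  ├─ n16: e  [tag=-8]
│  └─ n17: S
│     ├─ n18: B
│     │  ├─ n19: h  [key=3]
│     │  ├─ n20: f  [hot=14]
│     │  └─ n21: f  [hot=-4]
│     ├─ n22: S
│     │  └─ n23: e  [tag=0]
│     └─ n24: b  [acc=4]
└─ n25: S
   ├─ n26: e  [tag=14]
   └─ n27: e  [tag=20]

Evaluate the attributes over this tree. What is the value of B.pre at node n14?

1. n1.sig = true  [true]
2. n2.sig = false  [not A₀.sig]
3. n4.key = 26  [terminal]
4. n5.acc = -1  [terminal]
5. n6.tag = 30  [terminal]
6. n3.off = true  [e.tag > 29]
7. n3.hot = 24  [e.tag - 6]
8. n7.sig = true  [S.off == true]
9. n8.tag = 6  [terminal]
10. n9.acc = 24  [terminal]
11. n7.depth = "xr"  ["xr"]
12. n7.live = true  [true]
13. n10.sig = true  [A₀.sig == false]
14. n11.tag = 30  [terminal]
15. n12.key = 16  [terminal]
16. n13.live = 24  [terminal]
17. n10.depth = "qk"  ["qk"]
18. n10.live = true  [A.sig == true]
19. n2.depth = "yp"  ["yp"]
20. n2.live = true  [true]
21. n1.depth = "ypm"  [A₁.depth ++ "m"]
22. n1.live = true  [A₁.live == true]
23. n14.key = true  [A.live == true]
24. n14.sig = true  [true]
25. n14.live = 13  [len(A.depth) + 10]
26. n15.live = 29  [terminal]
27. n16.tag = -8  [terminal]
28. n18.key = true  [true]
29. n18.sig = true  [true]
30. n18.live = -6  [-6]
31. n19.key = 3  [terminal]
32. n20.hot = 14  [terminal]
33. n21.hot = -4  [terminal]
34. n18.pre = 18  [f₁.hot + 22]
35. n23.tag = 0  [terminal]
36. n22.off = true  [e.tag > -1]
37. n22.hot = -1  [e.tag - 1]
38. n24.acc = 4  [terminal]
39. n17.off = true  [B.pre > 17]
40. n17.hot = 2  [S₁.hot + B.pre - 15]
41. n14.pre = 14  [S.hot + 12]
42. n26.tag = 14  [terminal]
43. n27.tag = 20  [terminal]
44. n25.off = false  [e₀.tag > 14]
45. n25.hot = 3  [3]
46. n0.off = true  [S₁.off == false]
47. n0.hot = -1  [S₁.hot * -2 + 5]

14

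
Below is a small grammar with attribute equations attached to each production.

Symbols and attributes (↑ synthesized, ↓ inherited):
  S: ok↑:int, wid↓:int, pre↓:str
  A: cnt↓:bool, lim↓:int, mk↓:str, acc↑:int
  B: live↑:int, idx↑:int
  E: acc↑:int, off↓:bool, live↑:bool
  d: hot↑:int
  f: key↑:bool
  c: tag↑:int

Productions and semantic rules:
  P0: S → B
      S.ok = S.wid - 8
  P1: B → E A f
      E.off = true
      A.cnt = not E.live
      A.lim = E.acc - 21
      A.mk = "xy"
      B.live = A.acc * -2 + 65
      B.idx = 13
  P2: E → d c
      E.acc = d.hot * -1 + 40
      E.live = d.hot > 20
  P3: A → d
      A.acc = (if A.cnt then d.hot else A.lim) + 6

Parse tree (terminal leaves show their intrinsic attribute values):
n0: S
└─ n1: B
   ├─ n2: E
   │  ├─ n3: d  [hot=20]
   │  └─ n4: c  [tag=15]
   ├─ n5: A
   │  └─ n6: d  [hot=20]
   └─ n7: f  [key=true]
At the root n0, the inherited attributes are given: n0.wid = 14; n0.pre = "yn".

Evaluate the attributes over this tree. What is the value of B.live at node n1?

13

1. n0.wid = 14  [given at root]
2. n0.pre = "yn"  [given at root]
3. n2.off = true  [true]
4. n3.hot = 20  [terminal]
5. n4.tag = 15  [terminal]
6. n2.acc = 20  [d.hot * -1 + 40]
7. n2.live = false  [d.hot > 20]
8. n5.cnt = true  [not E.live]
9. n5.lim = -1  [E.acc - 21]
10. n5.mk = "xy"  ["xy"]
11. n6.hot = 20  [terminal]
12. n5.acc = 26  [(if A.cnt then d.hot else A.lim) + 6]
13. n7.key = true  [terminal]
14. n1.live = 13  [A.acc * -2 + 65]
15. n1.idx = 13  [13]
16. n0.ok = 6  [S.wid - 8]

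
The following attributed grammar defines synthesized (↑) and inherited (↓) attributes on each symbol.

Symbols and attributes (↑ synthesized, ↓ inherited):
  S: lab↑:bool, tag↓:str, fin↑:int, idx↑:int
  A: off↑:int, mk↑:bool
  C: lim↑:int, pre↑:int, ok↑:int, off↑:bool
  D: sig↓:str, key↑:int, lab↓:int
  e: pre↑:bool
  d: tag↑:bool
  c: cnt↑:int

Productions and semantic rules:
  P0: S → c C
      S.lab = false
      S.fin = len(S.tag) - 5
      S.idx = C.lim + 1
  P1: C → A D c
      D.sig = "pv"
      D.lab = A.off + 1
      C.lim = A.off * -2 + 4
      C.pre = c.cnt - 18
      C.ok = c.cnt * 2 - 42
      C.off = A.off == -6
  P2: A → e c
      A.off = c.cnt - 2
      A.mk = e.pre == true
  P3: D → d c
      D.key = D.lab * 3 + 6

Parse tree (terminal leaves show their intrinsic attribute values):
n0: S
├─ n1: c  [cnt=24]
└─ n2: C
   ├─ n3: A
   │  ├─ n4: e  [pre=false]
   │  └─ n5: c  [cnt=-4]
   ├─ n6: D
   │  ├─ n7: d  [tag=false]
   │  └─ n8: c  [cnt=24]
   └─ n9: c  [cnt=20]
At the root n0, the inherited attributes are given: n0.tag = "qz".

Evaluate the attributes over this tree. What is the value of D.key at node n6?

1. n0.tag = "qz"  [given at root]
2. n1.cnt = 24  [terminal]
3. n4.pre = false  [terminal]
4. n5.cnt = -4  [terminal]
5. n3.off = -6  [c.cnt - 2]
6. n3.mk = false  [e.pre == true]
7. n6.sig = "pv"  ["pv"]
8. n6.lab = -5  [A.off + 1]
9. n7.tag = false  [terminal]
10. n8.cnt = 24  [terminal]
11. n6.key = -9  [D.lab * 3 + 6]
12. n9.cnt = 20  [terminal]
13. n2.lim = 16  [A.off * -2 + 4]
14. n2.pre = 2  [c.cnt - 18]
15. n2.ok = -2  [c.cnt * 2 - 42]
16. n2.off = true  [A.off == -6]
17. n0.lab = false  [false]
18. n0.fin = -3  [len(S.tag) - 5]
19. n0.idx = 17  [C.lim + 1]

-9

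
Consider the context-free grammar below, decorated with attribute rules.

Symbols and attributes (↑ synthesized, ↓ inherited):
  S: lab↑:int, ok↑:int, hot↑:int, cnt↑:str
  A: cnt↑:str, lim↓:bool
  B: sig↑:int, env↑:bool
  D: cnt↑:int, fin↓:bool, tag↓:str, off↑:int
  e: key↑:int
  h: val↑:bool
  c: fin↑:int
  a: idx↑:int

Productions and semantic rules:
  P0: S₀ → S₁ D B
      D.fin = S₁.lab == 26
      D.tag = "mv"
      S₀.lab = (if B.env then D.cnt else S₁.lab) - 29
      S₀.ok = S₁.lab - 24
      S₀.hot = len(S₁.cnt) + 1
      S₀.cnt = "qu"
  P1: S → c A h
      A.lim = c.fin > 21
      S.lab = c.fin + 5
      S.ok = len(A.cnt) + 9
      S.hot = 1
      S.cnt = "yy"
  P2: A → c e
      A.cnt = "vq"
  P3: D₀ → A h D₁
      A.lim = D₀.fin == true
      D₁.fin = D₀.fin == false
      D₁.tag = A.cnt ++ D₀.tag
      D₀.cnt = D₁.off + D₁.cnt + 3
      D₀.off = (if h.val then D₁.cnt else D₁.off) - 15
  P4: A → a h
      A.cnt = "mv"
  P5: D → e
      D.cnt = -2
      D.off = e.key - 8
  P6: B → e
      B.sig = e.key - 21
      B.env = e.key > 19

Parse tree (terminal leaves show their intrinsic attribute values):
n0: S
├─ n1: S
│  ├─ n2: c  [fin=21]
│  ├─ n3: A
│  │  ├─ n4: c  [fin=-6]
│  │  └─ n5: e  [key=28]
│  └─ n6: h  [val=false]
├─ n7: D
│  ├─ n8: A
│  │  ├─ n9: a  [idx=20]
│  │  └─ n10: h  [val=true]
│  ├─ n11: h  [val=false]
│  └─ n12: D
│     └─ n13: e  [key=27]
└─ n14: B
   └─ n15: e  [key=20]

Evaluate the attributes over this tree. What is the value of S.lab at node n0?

-9

1. n2.fin = 21  [terminal]
2. n3.lim = false  [c.fin > 21]
3. n4.fin = -6  [terminal]
4. n5.key = 28  [terminal]
5. n3.cnt = "vq"  ["vq"]
6. n6.val = false  [terminal]
7. n1.lab = 26  [c.fin + 5]
8. n1.ok = 11  [len(A.cnt) + 9]
9. n1.hot = 1  [1]
10. n1.cnt = "yy"  ["yy"]
11. n7.fin = true  [S₁.lab == 26]
12. n7.tag = "mv"  ["mv"]
13. n8.lim = true  [D₀.fin == true]
14. n9.idx = 20  [terminal]
15. n10.val = true  [terminal]
16. n8.cnt = "mv"  ["mv"]
17. n11.val = false  [terminal]
18. n12.fin = false  [D₀.fin == false]
19. n12.tag = "mvmv"  [A.cnt ++ D₀.tag]
20. n13.key = 27  [terminal]
21. n12.cnt = -2  [-2]
22. n12.off = 19  [e.key - 8]
23. n7.cnt = 20  [D₁.off + D₁.cnt + 3]
24. n7.off = 4  [(if h.val then D₁.cnt else D₁.off) - 15]
25. n15.key = 20  [terminal]
26. n14.sig = -1  [e.key - 21]
27. n14.env = true  [e.key > 19]
28. n0.lab = -9  [(if B.env then D.cnt else S₁.lab) - 29]
29. n0.ok = 2  [S₁.lab - 24]
30. n0.hot = 3  [len(S₁.cnt) + 1]
31. n0.cnt = "qu"  ["qu"]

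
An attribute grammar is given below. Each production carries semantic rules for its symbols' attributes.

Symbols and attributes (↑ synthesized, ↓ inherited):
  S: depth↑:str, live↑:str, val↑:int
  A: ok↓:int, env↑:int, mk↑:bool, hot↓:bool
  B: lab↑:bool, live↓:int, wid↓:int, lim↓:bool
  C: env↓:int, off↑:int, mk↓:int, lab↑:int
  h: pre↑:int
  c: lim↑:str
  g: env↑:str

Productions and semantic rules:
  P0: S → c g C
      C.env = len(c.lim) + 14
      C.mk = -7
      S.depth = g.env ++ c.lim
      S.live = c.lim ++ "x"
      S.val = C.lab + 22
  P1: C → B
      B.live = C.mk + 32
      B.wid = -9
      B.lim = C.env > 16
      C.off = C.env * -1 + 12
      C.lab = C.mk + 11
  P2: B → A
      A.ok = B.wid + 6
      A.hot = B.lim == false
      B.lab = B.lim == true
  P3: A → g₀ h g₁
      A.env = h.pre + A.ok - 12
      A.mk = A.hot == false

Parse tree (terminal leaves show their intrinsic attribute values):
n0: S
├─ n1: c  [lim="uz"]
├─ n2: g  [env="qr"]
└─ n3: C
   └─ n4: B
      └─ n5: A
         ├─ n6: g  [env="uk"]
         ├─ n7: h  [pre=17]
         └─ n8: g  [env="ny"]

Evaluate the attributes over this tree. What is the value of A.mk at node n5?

false

1. n1.lim = "uz"  [terminal]
2. n2.env = "qr"  [terminal]
3. n3.env = 16  [len(c.lim) + 14]
4. n3.mk = -7  [-7]
5. n4.live = 25  [C.mk + 32]
6. n4.wid = -9  [-9]
7. n4.lim = false  [C.env > 16]
8. n5.ok = -3  [B.wid + 6]
9. n5.hot = true  [B.lim == false]
10. n6.env = "uk"  [terminal]
11. n7.pre = 17  [terminal]
12. n8.env = "ny"  [terminal]
13. n5.env = 2  [h.pre + A.ok - 12]
14. n5.mk = false  [A.hot == false]
15. n4.lab = false  [B.lim == true]
16. n3.off = -4  [C.env * -1 + 12]
17. n3.lab = 4  [C.mk + 11]
18. n0.depth = "qruz"  [g.env ++ c.lim]
19. n0.live = "uzx"  [c.lim ++ "x"]
20. n0.val = 26  [C.lab + 22]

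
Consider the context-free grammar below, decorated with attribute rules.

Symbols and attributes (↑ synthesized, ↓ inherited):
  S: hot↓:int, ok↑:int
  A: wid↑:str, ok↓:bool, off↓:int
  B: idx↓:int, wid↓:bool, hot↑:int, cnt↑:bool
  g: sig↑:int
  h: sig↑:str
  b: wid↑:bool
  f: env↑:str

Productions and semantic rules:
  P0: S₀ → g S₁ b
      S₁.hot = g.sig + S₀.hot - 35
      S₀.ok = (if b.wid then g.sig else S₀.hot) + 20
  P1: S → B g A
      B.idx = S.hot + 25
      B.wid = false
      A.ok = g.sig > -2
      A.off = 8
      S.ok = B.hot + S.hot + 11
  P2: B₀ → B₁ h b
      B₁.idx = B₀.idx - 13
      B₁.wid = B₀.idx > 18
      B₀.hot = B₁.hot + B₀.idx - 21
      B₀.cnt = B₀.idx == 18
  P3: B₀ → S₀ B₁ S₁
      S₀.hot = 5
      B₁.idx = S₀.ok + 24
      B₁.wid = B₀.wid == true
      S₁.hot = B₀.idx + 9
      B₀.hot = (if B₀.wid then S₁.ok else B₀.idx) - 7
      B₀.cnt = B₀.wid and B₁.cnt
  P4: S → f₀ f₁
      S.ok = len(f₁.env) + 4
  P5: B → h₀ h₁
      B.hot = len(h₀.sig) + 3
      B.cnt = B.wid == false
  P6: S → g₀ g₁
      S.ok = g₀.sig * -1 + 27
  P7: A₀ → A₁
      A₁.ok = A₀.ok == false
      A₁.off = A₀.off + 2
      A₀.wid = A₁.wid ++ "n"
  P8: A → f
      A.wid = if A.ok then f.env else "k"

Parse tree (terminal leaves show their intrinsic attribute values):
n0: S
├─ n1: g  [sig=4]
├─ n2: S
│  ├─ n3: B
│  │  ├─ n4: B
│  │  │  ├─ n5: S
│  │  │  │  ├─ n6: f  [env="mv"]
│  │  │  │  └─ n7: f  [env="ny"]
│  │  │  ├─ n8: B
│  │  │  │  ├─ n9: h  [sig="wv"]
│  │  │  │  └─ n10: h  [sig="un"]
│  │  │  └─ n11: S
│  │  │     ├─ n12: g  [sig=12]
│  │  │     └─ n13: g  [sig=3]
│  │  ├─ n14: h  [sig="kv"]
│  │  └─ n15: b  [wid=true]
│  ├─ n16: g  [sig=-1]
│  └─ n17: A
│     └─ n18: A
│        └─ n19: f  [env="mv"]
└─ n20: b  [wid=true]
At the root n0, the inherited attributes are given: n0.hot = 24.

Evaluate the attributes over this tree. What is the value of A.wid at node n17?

1. n0.hot = 24  [given at root]
2. n1.sig = 4  [terminal]
3. n2.hot = -7  [g.sig + S₀.hot - 35]
4. n3.idx = 18  [S.hot + 25]
5. n3.wid = false  [false]
6. n4.idx = 5  [B₀.idx - 13]
7. n4.wid = false  [B₀.idx > 18]
8. n5.hot = 5  [5]
9. n6.env = "mv"  [terminal]
10. n7.env = "ny"  [terminal]
11. n5.ok = 6  [len(f₁.env) + 4]
12. n8.idx = 30  [S₀.ok + 24]
13. n8.wid = false  [B₀.wid == true]
14. n9.sig = "wv"  [terminal]
15. n10.sig = "un"  [terminal]
16. n8.hot = 5  [len(h₀.sig) + 3]
17. n8.cnt = true  [B.wid == false]
18. n11.hot = 14  [B₀.idx + 9]
19. n12.sig = 12  [terminal]
20. n13.sig = 3  [terminal]
21. n11.ok = 15  [g₀.sig * -1 + 27]
22. n4.hot = -2  [(if B₀.wid then S₁.ok else B₀.idx) - 7]
23. n4.cnt = false  [B₀.wid and B₁.cnt]
24. n14.sig = "kv"  [terminal]
25. n15.wid = true  [terminal]
26. n3.hot = -5  [B₁.hot + B₀.idx - 21]
27. n3.cnt = true  [B₀.idx == 18]
28. n16.sig = -1  [terminal]
29. n17.ok = true  [g.sig > -2]
30. n17.off = 8  [8]
31. n18.ok = false  [A₀.ok == false]
32. n18.off = 10  [A₀.off + 2]
33. n19.env = "mv"  [terminal]
34. n18.wid = "k"  [if A.ok then f.env else "k"]
35. n17.wid = "kn"  [A₁.wid ++ "n"]
36. n2.ok = -1  [B.hot + S.hot + 11]
37. n20.wid = true  [terminal]
38. n0.ok = 24  [(if b.wid then g.sig else S₀.hot) + 20]

"kn"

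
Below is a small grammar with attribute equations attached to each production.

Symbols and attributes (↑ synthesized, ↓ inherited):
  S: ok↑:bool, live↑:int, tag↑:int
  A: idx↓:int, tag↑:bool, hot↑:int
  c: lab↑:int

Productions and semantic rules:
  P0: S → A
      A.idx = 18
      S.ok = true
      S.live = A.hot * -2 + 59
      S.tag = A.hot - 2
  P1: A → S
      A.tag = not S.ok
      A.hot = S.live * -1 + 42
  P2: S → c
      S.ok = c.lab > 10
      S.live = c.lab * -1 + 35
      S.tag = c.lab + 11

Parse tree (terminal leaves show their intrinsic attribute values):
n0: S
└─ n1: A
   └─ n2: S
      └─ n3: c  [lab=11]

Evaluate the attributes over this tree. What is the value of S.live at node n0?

23

1. n1.idx = 18  [18]
2. n3.lab = 11  [terminal]
3. n2.ok = true  [c.lab > 10]
4. n2.live = 24  [c.lab * -1 + 35]
5. n2.tag = 22  [c.lab + 11]
6. n1.tag = false  [not S.ok]
7. n1.hot = 18  [S.live * -1 + 42]
8. n0.ok = true  [true]
9. n0.live = 23  [A.hot * -2 + 59]
10. n0.tag = 16  [A.hot - 2]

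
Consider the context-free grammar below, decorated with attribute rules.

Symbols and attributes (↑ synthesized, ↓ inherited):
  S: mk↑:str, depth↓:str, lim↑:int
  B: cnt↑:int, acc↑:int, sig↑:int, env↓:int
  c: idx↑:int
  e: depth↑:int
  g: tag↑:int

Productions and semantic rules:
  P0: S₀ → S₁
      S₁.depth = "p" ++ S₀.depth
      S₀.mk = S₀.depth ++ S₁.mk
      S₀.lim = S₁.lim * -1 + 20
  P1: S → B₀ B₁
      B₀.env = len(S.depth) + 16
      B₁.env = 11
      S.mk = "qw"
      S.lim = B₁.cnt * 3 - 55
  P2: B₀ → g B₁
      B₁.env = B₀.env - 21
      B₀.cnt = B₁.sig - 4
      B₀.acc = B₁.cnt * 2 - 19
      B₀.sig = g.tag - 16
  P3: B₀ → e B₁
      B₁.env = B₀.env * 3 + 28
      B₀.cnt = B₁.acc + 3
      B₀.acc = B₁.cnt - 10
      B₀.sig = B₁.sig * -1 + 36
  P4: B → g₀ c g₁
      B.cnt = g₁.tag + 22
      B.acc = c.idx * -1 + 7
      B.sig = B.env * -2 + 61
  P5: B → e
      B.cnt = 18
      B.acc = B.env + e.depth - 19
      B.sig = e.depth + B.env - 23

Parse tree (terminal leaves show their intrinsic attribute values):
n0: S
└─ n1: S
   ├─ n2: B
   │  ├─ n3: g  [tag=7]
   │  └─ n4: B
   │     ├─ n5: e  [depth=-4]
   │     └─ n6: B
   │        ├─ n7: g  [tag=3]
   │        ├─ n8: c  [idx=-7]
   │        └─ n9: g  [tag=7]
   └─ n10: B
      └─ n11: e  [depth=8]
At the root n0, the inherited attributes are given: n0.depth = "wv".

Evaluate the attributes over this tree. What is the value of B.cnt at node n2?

15

1. n0.depth = "wv"  [given at root]
2. n1.depth = "pwv"  ["p" ++ S₀.depth]
3. n2.env = 19  [len(S.depth) + 16]
4. n3.tag = 7  [terminal]
5. n4.env = -2  [B₀.env - 21]
6. n5.depth = -4  [terminal]
7. n6.env = 22  [B₀.env * 3 + 28]
8. n7.tag = 3  [terminal]
9. n8.idx = -7  [terminal]
10. n9.tag = 7  [terminal]
11. n6.cnt = 29  [g₁.tag + 22]
12. n6.acc = 14  [c.idx * -1 + 7]
13. n6.sig = 17  [B.env * -2 + 61]
14. n4.cnt = 17  [B₁.acc + 3]
15. n4.acc = 19  [B₁.cnt - 10]
16. n4.sig = 19  [B₁.sig * -1 + 36]
17. n2.cnt = 15  [B₁.sig - 4]
18. n2.acc = 15  [B₁.cnt * 2 - 19]
19. n2.sig = -9  [g.tag - 16]
20. n10.env = 11  [11]
21. n11.depth = 8  [terminal]
22. n10.cnt = 18  [18]
23. n10.acc = 0  [B.env + e.depth - 19]
24. n10.sig = -4  [e.depth + B.env - 23]
25. n1.mk = "qw"  ["qw"]
26. n1.lim = -1  [B₁.cnt * 3 - 55]
27. n0.mk = "wvqw"  [S₀.depth ++ S₁.mk]
28. n0.lim = 21  [S₁.lim * -1 + 20]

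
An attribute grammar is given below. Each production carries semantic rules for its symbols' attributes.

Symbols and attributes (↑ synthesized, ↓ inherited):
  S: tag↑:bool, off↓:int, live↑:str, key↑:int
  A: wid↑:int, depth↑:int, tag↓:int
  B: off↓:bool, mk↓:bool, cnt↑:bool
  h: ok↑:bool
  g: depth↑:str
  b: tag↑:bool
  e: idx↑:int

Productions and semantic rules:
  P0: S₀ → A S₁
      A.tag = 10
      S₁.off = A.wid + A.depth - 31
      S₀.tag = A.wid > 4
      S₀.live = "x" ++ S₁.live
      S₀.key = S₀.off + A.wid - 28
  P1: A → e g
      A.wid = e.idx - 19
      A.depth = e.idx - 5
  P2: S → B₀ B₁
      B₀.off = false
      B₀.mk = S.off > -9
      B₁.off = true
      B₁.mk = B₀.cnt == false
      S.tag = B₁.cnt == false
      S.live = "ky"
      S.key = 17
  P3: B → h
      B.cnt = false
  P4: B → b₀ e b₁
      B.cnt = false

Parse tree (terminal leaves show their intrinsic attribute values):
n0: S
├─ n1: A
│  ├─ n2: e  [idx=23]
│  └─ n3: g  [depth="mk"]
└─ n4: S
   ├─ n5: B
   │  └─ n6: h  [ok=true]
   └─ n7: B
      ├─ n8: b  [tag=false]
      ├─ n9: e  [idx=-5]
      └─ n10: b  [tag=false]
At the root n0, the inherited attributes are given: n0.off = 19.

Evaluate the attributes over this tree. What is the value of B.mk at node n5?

false

1. n0.off = 19  [given at root]
2. n1.tag = 10  [10]
3. n2.idx = 23  [terminal]
4. n3.depth = "mk"  [terminal]
5. n1.wid = 4  [e.idx - 19]
6. n1.depth = 18  [e.idx - 5]
7. n4.off = -9  [A.wid + A.depth - 31]
8. n5.off = false  [false]
9. n5.mk = false  [S.off > -9]
10. n6.ok = true  [terminal]
11. n5.cnt = false  [false]
12. n7.off = true  [true]
13. n7.mk = true  [B₀.cnt == false]
14. n8.tag = false  [terminal]
15. n9.idx = -5  [terminal]
16. n10.tag = false  [terminal]
17. n7.cnt = false  [false]
18. n4.tag = true  [B₁.cnt == false]
19. n4.live = "ky"  ["ky"]
20. n4.key = 17  [17]
21. n0.tag = false  [A.wid > 4]
22. n0.live = "xky"  ["x" ++ S₁.live]
23. n0.key = -5  [S₀.off + A.wid - 28]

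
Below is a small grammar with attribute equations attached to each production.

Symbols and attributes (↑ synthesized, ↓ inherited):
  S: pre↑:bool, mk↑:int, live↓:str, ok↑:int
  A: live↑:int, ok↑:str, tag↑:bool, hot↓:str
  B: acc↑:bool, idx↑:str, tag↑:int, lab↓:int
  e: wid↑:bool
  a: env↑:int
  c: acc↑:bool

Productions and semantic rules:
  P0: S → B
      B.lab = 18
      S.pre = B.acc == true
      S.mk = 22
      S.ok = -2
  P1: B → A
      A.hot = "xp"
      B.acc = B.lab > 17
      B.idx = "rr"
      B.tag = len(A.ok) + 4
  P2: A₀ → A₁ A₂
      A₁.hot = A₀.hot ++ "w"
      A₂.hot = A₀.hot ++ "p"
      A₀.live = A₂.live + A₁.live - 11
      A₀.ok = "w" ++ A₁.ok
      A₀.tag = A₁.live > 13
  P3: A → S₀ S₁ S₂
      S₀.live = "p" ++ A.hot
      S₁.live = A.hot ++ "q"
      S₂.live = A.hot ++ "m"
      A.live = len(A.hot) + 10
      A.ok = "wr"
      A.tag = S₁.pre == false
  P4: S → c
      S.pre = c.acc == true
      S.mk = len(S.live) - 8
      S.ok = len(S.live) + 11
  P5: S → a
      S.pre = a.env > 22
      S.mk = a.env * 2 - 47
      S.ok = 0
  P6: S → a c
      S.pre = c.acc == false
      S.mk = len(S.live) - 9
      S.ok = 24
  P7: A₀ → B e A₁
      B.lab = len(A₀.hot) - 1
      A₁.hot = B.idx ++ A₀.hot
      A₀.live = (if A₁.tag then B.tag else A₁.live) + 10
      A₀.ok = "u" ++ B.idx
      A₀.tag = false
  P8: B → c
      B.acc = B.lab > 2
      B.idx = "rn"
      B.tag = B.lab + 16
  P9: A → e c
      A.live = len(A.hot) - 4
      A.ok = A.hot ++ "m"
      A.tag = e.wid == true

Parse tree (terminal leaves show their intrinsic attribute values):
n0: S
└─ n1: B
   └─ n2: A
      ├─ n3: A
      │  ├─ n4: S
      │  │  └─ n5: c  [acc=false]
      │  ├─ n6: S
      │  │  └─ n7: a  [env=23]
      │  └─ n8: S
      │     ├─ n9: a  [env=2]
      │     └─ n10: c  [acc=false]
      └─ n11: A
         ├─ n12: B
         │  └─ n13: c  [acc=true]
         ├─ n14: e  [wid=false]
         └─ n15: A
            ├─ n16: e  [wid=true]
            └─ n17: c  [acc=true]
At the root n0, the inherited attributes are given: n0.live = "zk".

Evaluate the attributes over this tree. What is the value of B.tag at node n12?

1. n0.live = "zk"  [given at root]
2. n1.lab = 18  [18]
3. n2.hot = "xp"  ["xp"]
4. n3.hot = "xpw"  [A₀.hot ++ "w"]
5. n4.live = "pxpw"  ["p" ++ A.hot]
6. n5.acc = false  [terminal]
7. n4.pre = false  [c.acc == true]
8. n4.mk = -4  [len(S.live) - 8]
9. n4.ok = 15  [len(S.live) + 11]
10. n6.live = "xpwq"  [A.hot ++ "q"]
11. n7.env = 23  [terminal]
12. n6.pre = true  [a.env > 22]
13. n6.mk = -1  [a.env * 2 - 47]
14. n6.ok = 0  [0]
15. n8.live = "xpwm"  [A.hot ++ "m"]
16. n9.env = 2  [terminal]
17. n10.acc = false  [terminal]
18. n8.pre = true  [c.acc == false]
19. n8.mk = -5  [len(S.live) - 9]
20. n8.ok = 24  [24]
21. n3.live = 13  [len(A.hot) + 10]
22. n3.ok = "wr"  ["wr"]
23. n3.tag = false  [S₁.pre == false]
24. n11.hot = "xpp"  [A₀.hot ++ "p"]
25. n12.lab = 2  [len(A₀.hot) - 1]
26. n13.acc = true  [terminal]
27. n12.acc = false  [B.lab > 2]
28. n12.idx = "rn"  ["rn"]
29. n12.tag = 18  [B.lab + 16]
30. n14.wid = false  [terminal]
31. n15.hot = "rnxpp"  [B.idx ++ A₀.hot]
32. n16.wid = true  [terminal]
33. n17.acc = true  [terminal]
34. n15.live = 1  [len(A.hot) - 4]
35. n15.ok = "rnxppm"  [A.hot ++ "m"]
36. n15.tag = true  [e.wid == true]
37. n11.live = 28  [(if A₁.tag then B.tag else A₁.live) + 10]
38. n11.ok = "urn"  ["u" ++ B.idx]
39. n11.tag = false  [false]
40. n2.live = 30  [A₂.live + A₁.live - 11]
41. n2.ok = "wwr"  ["w" ++ A₁.ok]
42. n2.tag = false  [A₁.live > 13]
43. n1.acc = true  [B.lab > 17]
44. n1.idx = "rr"  ["rr"]
45. n1.tag = 7  [len(A.ok) + 4]
46. n0.pre = true  [B.acc == true]
47. n0.mk = 22  [22]
48. n0.ok = -2  [-2]

18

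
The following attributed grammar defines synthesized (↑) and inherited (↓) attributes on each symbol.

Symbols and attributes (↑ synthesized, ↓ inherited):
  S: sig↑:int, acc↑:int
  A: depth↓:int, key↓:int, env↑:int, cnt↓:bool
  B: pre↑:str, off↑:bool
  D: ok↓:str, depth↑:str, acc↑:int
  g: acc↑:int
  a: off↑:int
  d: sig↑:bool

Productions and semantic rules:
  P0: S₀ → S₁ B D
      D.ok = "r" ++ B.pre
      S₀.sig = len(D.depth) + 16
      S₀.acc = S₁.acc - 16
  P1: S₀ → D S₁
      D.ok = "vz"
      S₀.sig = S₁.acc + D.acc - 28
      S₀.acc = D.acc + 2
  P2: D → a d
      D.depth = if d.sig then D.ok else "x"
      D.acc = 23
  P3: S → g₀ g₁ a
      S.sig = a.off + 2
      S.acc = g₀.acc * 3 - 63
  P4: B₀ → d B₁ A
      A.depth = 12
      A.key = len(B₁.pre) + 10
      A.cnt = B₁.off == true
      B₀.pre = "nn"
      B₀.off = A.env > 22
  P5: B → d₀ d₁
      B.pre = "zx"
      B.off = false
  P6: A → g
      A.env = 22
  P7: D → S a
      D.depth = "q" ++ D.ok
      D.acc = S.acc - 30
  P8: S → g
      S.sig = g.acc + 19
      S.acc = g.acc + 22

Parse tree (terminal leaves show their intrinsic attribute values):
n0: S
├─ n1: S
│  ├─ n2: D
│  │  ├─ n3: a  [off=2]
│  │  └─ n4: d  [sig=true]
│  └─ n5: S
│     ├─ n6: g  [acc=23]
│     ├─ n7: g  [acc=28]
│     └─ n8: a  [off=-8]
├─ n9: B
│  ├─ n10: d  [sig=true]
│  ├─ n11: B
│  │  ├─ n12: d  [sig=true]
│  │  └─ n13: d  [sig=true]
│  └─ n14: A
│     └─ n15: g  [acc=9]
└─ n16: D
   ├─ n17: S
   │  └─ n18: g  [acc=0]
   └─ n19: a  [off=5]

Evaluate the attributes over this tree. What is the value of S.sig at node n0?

20

1. n2.ok = "vz"  ["vz"]
2. n3.off = 2  [terminal]
3. n4.sig = true  [terminal]
4. n2.depth = "vz"  [if d.sig then D.ok else "x"]
5. n2.acc = 23  [23]
6. n6.acc = 23  [terminal]
7. n7.acc = 28  [terminal]
8. n8.off = -8  [terminal]
9. n5.sig = -6  [a.off + 2]
10. n5.acc = 6  [g₀.acc * 3 - 63]
11. n1.sig = 1  [S₁.acc + D.acc - 28]
12. n1.acc = 25  [D.acc + 2]
13. n10.sig = true  [terminal]
14. n12.sig = true  [terminal]
15. n13.sig = true  [terminal]
16. n11.pre = "zx"  ["zx"]
17. n11.off = false  [false]
18. n14.depth = 12  [12]
19. n14.key = 12  [len(B₁.pre) + 10]
20. n14.cnt = false  [B₁.off == true]
21. n15.acc = 9  [terminal]
22. n14.env = 22  [22]
23. n9.pre = "nn"  ["nn"]
24. n9.off = false  [A.env > 22]
25. n16.ok = "rnn"  ["r" ++ B.pre]
26. n18.acc = 0  [terminal]
27. n17.sig = 19  [g.acc + 19]
28. n17.acc = 22  [g.acc + 22]
29. n19.off = 5  [terminal]
30. n16.depth = "qrnn"  ["q" ++ D.ok]
31. n16.acc = -8  [S.acc - 30]
32. n0.sig = 20  [len(D.depth) + 16]
33. n0.acc = 9  [S₁.acc - 16]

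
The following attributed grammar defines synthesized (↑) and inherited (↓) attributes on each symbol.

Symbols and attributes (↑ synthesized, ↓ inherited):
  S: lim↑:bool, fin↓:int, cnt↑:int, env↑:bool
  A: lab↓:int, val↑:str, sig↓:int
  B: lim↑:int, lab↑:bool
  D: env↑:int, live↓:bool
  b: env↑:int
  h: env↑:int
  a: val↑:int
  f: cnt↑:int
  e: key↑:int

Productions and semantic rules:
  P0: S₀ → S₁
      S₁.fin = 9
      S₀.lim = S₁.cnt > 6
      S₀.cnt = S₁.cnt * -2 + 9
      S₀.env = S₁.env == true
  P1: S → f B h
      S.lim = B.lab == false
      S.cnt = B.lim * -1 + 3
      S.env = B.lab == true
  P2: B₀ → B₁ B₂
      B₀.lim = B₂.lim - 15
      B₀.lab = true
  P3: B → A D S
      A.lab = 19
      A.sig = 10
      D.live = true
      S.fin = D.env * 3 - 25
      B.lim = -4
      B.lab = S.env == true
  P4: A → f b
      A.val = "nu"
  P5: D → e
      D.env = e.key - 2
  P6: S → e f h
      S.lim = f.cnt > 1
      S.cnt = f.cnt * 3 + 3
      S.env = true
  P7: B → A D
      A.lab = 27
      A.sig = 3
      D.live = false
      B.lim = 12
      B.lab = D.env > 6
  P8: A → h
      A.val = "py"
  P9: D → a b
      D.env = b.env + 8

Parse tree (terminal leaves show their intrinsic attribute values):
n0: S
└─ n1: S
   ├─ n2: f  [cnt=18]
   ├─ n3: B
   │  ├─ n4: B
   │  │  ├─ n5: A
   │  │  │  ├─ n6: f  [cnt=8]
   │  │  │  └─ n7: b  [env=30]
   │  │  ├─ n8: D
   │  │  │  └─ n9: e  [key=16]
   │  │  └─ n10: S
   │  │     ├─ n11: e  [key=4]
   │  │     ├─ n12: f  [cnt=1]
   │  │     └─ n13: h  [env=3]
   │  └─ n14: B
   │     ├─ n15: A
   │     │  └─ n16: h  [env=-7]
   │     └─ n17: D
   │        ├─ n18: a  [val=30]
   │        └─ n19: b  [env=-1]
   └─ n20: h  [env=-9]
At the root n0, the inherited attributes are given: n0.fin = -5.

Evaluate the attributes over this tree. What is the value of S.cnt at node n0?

-3

1. n0.fin = -5  [given at root]
2. n1.fin = 9  [9]
3. n2.cnt = 18  [terminal]
4. n5.lab = 19  [19]
5. n5.sig = 10  [10]
6. n6.cnt = 8  [terminal]
7. n7.env = 30  [terminal]
8. n5.val = "nu"  ["nu"]
9. n8.live = true  [true]
10. n9.key = 16  [terminal]
11. n8.env = 14  [e.key - 2]
12. n10.fin = 17  [D.env * 3 - 25]
13. n11.key = 4  [terminal]
14. n12.cnt = 1  [terminal]
15. n13.env = 3  [terminal]
16. n10.lim = false  [f.cnt > 1]
17. n10.cnt = 6  [f.cnt * 3 + 3]
18. n10.env = true  [true]
19. n4.lim = -4  [-4]
20. n4.lab = true  [S.env == true]
21. n15.lab = 27  [27]
22. n15.sig = 3  [3]
23. n16.env = -7  [terminal]
24. n15.val = "py"  ["py"]
25. n17.live = false  [false]
26. n18.val = 30  [terminal]
27. n19.env = -1  [terminal]
28. n17.env = 7  [b.env + 8]
29. n14.lim = 12  [12]
30. n14.lab = true  [D.env > 6]
31. n3.lim = -3  [B₂.lim - 15]
32. n3.lab = true  [true]
33. n20.env = -9  [terminal]
34. n1.lim = false  [B.lab == false]
35. n1.cnt = 6  [B.lim * -1 + 3]
36. n1.env = true  [B.lab == true]
37. n0.lim = false  [S₁.cnt > 6]
38. n0.cnt = -3  [S₁.cnt * -2 + 9]
39. n0.env = true  [S₁.env == true]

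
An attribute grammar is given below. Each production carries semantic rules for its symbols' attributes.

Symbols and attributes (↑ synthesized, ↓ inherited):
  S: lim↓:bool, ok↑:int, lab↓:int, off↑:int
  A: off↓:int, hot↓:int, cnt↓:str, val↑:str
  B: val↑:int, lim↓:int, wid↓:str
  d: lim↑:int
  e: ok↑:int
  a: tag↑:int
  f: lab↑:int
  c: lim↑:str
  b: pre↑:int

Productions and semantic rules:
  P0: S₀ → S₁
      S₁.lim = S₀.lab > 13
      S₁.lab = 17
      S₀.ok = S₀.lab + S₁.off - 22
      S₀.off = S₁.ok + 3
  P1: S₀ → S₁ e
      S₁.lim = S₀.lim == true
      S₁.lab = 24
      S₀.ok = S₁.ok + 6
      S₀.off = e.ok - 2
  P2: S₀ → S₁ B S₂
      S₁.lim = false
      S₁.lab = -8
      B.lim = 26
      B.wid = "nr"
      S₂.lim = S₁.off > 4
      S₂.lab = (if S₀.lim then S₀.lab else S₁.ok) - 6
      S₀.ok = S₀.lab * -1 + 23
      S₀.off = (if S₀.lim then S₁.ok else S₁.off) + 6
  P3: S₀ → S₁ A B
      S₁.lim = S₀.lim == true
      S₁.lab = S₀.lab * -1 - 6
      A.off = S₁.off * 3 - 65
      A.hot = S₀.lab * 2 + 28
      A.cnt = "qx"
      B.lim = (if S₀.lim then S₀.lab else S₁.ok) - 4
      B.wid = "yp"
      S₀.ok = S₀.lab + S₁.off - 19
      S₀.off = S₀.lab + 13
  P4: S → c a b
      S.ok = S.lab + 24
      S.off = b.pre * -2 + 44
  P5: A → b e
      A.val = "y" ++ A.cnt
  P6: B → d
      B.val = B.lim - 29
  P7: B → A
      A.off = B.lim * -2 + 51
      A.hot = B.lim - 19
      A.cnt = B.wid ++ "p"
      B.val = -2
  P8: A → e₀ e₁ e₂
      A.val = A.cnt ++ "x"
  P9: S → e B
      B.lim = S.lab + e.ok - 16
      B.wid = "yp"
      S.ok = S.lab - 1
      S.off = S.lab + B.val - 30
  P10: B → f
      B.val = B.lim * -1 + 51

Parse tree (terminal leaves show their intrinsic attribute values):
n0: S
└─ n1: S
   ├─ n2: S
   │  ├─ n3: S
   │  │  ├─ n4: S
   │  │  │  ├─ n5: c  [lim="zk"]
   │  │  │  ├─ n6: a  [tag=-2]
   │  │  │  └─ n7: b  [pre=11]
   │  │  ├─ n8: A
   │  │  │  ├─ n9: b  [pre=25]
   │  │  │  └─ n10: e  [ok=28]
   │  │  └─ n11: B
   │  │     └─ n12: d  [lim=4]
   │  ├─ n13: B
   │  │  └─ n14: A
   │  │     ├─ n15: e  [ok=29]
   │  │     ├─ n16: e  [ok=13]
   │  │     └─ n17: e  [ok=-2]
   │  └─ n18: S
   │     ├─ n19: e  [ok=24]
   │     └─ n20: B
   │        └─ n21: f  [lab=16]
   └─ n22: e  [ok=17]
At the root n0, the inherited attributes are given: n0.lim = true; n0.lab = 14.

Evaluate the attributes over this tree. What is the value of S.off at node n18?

13

1. n0.lim = true  [given at root]
2. n0.lab = 14  [given at root]
3. n1.lim = true  [S₀.lab > 13]
4. n1.lab = 17  [17]
5. n2.lim = true  [S₀.lim == true]
6. n2.lab = 24  [24]
7. n3.lim = false  [false]
8. n3.lab = -8  [-8]
9. n4.lim = false  [S₀.lim == true]
10. n4.lab = 2  [S₀.lab * -1 - 6]
11. n5.lim = "zk"  [terminal]
12. n6.tag = -2  [terminal]
13. n7.pre = 11  [terminal]
14. n4.ok = 26  [S.lab + 24]
15. n4.off = 22  [b.pre * -2 + 44]
16. n8.off = 1  [S₁.off * 3 - 65]
17. n8.hot = 12  [S₀.lab * 2 + 28]
18. n8.cnt = "qx"  ["qx"]
19. n9.pre = 25  [terminal]
20. n10.ok = 28  [terminal]
21. n8.val = "yqx"  ["y" ++ A.cnt]
22. n11.lim = 22  [(if S₀.lim then S₀.lab else S₁.ok) - 4]
23. n11.wid = "yp"  ["yp"]
24. n12.lim = 4  [terminal]
25. n11.val = -7  [B.lim - 29]
26. n3.ok = -5  [S₀.lab + S₁.off - 19]
27. n3.off = 5  [S₀.lab + 13]
28. n13.lim = 26  [26]
29. n13.wid = "nr"  ["nr"]
30. n14.off = -1  [B.lim * -2 + 51]
31. n14.hot = 7  [B.lim - 19]
32. n14.cnt = "nrp"  [B.wid ++ "p"]
33. n15.ok = 29  [terminal]
34. n16.ok = 13  [terminal]
35. n17.ok = -2  [terminal]
36. n14.val = "nrpx"  [A.cnt ++ "x"]
37. n13.val = -2  [-2]
38. n18.lim = true  [S₁.off > 4]
39. n18.lab = 18  [(if S₀.lim then S₀.lab else S₁.ok) - 6]
40. n19.ok = 24  [terminal]
41. n20.lim = 26  [S.lab + e.ok - 16]
42. n20.wid = "yp"  ["yp"]
43. n21.lab = 16  [terminal]
44. n20.val = 25  [B.lim * -1 + 51]
45. n18.ok = 17  [S.lab - 1]
46. n18.off = 13  [S.lab + B.val - 30]
47. n2.ok = -1  [S₀.lab * -1 + 23]
48. n2.off = 1  [(if S₀.lim then S₁.ok else S₁.off) + 6]
49. n22.ok = 17  [terminal]
50. n1.ok = 5  [S₁.ok + 6]
51. n1.off = 15  [e.ok - 2]
52. n0.ok = 7  [S₀.lab + S₁.off - 22]
53. n0.off = 8  [S₁.ok + 3]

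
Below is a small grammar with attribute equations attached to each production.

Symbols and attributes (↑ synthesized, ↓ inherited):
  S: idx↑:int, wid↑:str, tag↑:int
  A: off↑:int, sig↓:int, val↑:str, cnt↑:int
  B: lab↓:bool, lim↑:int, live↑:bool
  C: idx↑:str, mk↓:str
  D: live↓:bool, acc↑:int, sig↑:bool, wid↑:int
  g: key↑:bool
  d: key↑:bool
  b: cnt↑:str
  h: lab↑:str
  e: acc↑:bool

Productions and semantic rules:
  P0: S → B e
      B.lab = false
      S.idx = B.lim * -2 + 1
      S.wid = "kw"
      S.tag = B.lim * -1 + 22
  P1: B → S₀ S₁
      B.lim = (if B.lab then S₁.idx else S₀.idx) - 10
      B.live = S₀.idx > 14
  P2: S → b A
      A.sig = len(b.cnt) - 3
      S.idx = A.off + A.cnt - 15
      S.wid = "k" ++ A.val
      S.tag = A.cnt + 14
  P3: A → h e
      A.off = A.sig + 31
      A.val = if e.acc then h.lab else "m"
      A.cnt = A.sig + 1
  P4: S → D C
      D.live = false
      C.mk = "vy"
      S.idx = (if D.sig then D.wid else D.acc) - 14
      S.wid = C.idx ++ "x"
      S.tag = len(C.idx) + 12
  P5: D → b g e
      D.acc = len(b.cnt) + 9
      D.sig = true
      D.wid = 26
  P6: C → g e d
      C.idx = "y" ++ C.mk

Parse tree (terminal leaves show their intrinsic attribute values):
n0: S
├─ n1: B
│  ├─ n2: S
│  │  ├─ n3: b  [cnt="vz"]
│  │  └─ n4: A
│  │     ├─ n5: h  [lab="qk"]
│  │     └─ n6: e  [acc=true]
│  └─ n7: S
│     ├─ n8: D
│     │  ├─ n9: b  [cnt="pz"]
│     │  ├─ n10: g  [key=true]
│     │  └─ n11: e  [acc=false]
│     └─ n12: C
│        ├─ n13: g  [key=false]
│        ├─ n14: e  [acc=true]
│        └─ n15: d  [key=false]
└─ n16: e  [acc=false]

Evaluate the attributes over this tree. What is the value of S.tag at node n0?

17

1. n1.lab = false  [false]
2. n3.cnt = "vz"  [terminal]
3. n4.sig = -1  [len(b.cnt) - 3]
4. n5.lab = "qk"  [terminal]
5. n6.acc = true  [terminal]
6. n4.off = 30  [A.sig + 31]
7. n4.val = "qk"  [if e.acc then h.lab else "m"]
8. n4.cnt = 0  [A.sig + 1]
9. n2.idx = 15  [A.off + A.cnt - 15]
10. n2.wid = "kqk"  ["k" ++ A.val]
11. n2.tag = 14  [A.cnt + 14]
12. n8.live = false  [false]
13. n9.cnt = "pz"  [terminal]
14. n10.key = true  [terminal]
15. n11.acc = false  [terminal]
16. n8.acc = 11  [len(b.cnt) + 9]
17. n8.sig = true  [true]
18. n8.wid = 26  [26]
19. n12.mk = "vy"  ["vy"]
20. n13.key = false  [terminal]
21. n14.acc = true  [terminal]
22. n15.key = false  [terminal]
23. n12.idx = "yvy"  ["y" ++ C.mk]
24. n7.idx = 12  [(if D.sig then D.wid else D.acc) - 14]
25. n7.wid = "yvyx"  [C.idx ++ "x"]
26. n7.tag = 15  [len(C.idx) + 12]
27. n1.lim = 5  [(if B.lab then S₁.idx else S₀.idx) - 10]
28. n1.live = true  [S₀.idx > 14]
29. n16.acc = false  [terminal]
30. n0.idx = -9  [B.lim * -2 + 1]
31. n0.wid = "kw"  ["kw"]
32. n0.tag = 17  [B.lim * -1 + 22]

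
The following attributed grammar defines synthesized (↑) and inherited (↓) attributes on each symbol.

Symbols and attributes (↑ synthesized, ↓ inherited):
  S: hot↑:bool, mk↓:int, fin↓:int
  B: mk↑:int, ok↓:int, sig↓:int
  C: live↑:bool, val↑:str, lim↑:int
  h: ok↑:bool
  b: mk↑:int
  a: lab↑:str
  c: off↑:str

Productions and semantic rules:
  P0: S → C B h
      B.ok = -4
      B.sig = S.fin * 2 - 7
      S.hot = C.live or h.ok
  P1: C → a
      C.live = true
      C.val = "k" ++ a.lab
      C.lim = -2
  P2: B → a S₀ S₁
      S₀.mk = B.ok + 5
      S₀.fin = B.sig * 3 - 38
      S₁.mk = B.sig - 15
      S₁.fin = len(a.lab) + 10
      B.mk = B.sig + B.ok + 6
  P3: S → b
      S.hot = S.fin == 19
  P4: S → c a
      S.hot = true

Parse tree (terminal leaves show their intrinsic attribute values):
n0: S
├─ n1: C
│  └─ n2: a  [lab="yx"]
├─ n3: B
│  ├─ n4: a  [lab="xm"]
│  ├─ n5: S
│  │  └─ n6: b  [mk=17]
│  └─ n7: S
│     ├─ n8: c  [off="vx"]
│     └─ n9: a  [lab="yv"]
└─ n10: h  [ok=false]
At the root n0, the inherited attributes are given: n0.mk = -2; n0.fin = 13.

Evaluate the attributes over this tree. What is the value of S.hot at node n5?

true

1. n0.mk = -2  [given at root]
2. n0.fin = 13  [given at root]
3. n2.lab = "yx"  [terminal]
4. n1.live = true  [true]
5. n1.val = "kyx"  ["k" ++ a.lab]
6. n1.lim = -2  [-2]
7. n3.ok = -4  [-4]
8. n3.sig = 19  [S.fin * 2 - 7]
9. n4.lab = "xm"  [terminal]
10. n5.mk = 1  [B.ok + 5]
11. n5.fin = 19  [B.sig * 3 - 38]
12. n6.mk = 17  [terminal]
13. n5.hot = true  [S.fin == 19]
14. n7.mk = 4  [B.sig - 15]
15. n7.fin = 12  [len(a.lab) + 10]
16. n8.off = "vx"  [terminal]
17. n9.lab = "yv"  [terminal]
18. n7.hot = true  [true]
19. n3.mk = 21  [B.sig + B.ok + 6]
20. n10.ok = false  [terminal]
21. n0.hot = true  [C.live or h.ok]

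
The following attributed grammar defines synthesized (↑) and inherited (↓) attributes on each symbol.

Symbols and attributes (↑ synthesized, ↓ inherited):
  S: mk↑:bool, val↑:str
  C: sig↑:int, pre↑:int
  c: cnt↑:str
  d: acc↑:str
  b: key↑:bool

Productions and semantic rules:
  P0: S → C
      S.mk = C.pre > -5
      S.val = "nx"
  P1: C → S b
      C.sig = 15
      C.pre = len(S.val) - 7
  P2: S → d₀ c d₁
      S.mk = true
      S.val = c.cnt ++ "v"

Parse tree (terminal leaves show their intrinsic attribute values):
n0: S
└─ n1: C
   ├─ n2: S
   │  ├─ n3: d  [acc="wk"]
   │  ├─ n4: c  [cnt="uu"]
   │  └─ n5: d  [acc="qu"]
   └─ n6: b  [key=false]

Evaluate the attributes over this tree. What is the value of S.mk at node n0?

1. n3.acc = "wk"  [terminal]
2. n4.cnt = "uu"  [terminal]
3. n5.acc = "qu"  [terminal]
4. n2.mk = true  [true]
5. n2.val = "uuv"  [c.cnt ++ "v"]
6. n6.key = false  [terminal]
7. n1.sig = 15  [15]
8. n1.pre = -4  [len(S.val) - 7]
9. n0.mk = true  [C.pre > -5]
10. n0.val = "nx"  ["nx"]

true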